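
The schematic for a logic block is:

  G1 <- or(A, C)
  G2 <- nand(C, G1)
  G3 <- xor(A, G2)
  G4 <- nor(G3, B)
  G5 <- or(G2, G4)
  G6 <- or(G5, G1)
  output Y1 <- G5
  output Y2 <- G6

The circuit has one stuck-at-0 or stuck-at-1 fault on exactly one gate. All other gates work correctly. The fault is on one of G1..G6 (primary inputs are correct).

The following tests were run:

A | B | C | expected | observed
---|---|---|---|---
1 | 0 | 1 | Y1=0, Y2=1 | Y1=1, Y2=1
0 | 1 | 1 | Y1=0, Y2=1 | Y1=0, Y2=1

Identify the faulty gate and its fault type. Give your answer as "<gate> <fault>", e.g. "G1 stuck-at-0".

G3 stuck-at-0

Fault-free values for test 1 (A=1, B=0, C=1): G1=1, G2=0, G3=1, G4=0, G5=0, G6=1, giving Y1=0, Y2=1. Observed Y1=1, Y2=1.
Test 1: faults giving observed Y1=1, Y2=1 are {G1 stuck-at-0, G2 stuck-at-1, G3 stuck-at-0, G4 stuck-at-1, G5 stuck-at-1}.
Test 2 (A=0, B=1, C=1): fault-free G1=1, G2=0, G3=0, G4=0, G5=0, G6=1 → Y1=0, Y2=1; observed Y1=0, Y2=1. Eliminates G1 stuck-at-0, G2 stuck-at-1, G4 stuck-at-1, G5 stuck-at-1.
Only G3 stuck-at-0 is consistent with every test.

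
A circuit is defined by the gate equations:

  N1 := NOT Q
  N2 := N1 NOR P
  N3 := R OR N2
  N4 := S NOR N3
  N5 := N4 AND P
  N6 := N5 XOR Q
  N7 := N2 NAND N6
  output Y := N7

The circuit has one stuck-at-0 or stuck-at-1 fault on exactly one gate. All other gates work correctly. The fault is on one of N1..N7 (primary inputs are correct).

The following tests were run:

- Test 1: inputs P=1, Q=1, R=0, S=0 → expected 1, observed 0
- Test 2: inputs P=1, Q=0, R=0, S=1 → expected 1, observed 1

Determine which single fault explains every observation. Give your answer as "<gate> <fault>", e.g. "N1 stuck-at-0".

N2 stuck-at-1

Fault-free values for test 1 (P=1, Q=1, R=0, S=0): N1=0, N2=0, N3=0, N4=1, N5=1, N6=0, N7=1, giving Y=1. Observed 0.
Test 1: faults giving observed 0 are {N2 stuck-at-1, N7 stuck-at-0}.
Test 2 (P=1, Q=0, R=0, S=1): fault-free N1=1, N2=0, N3=0, N4=0, N5=0, N6=0, N7=1 → 1; observed 1. Eliminates N7 stuck-at-0.
Only N2 stuck-at-1 is consistent with every test.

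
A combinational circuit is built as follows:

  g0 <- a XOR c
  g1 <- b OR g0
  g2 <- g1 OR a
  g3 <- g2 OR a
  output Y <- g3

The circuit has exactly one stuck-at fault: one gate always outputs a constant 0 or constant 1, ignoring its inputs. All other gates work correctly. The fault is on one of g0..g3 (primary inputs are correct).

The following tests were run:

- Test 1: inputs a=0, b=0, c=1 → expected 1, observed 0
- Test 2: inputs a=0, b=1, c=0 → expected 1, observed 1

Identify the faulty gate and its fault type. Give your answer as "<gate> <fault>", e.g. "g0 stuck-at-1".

g0 stuck-at-0

Fault-free values for test 1 (a=0, b=0, c=1): g0=1, g1=1, g2=1, g3=1, giving Y=1. Observed 0.
Test 1: faults giving observed 0 are {g0 stuck-at-0, g1 stuck-at-0, g2 stuck-at-0, g3 stuck-at-0}.
Test 2 (a=0, b=1, c=0): fault-free g0=0, g1=1, g2=1, g3=1 → 1; observed 1. Eliminates g1 stuck-at-0, g2 stuck-at-0, g3 stuck-at-0.
Only g0 stuck-at-0 is consistent with every test.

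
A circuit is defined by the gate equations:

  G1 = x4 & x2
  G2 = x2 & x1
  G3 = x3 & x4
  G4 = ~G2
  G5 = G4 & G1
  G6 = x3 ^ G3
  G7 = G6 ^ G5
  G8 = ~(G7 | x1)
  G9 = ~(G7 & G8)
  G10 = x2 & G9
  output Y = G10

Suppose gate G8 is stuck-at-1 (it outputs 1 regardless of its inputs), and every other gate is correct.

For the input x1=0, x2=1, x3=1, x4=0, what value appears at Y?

Propagate with G8 forced: G1=0, G2=0, G3=0, G4=1, G5=0, G6=1, G7=1, G8=1 [stuck-at-1], G9=0, G10=0.
So Y = 0. (Without the fault it would be 1.)

0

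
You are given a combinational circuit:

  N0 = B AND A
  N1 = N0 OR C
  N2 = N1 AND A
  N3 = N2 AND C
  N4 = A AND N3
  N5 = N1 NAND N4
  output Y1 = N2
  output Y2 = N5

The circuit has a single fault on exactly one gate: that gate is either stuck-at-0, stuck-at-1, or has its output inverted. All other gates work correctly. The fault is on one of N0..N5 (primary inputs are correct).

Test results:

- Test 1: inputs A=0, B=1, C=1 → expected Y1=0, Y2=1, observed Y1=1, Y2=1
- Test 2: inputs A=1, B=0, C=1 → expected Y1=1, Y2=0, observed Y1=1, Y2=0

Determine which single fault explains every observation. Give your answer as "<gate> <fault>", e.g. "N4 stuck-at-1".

N2 stuck-at-1

Fault-free values for test 1 (A=0, B=1, C=1): N0=0, N1=1, N2=0, N3=0, N4=0, N5=1, giving Y1=0, Y2=1. Observed Y1=1, Y2=1.
Test 1: faults giving observed Y1=1, Y2=1 are {N2 stuck-at-1, N2 inverted output}.
Test 2 (A=1, B=0, C=1): fault-free N0=0, N1=1, N2=1, N3=1, N4=1, N5=0 → Y1=1, Y2=0; observed Y1=1, Y2=0. Eliminates N2 inverted output.
Only N2 stuck-at-1 is consistent with every test.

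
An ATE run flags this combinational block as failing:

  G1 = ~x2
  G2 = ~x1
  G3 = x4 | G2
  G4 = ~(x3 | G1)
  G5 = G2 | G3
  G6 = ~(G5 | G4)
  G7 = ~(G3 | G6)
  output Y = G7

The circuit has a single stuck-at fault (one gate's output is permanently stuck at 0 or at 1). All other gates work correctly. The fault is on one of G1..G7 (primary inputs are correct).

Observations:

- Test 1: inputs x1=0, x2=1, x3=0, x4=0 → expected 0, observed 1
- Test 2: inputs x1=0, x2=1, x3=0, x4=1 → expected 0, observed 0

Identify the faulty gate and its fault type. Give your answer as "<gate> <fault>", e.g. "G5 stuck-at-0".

Fault-free values for test 1 (x1=0, x2=1, x3=0, x4=0): G1=0, G2=1, G3=1, G4=1, G5=1, G6=0, G7=0, giving Y=0. Observed 1.
Test 1: faults giving observed 1 are {G2 stuck-at-0, G3 stuck-at-0, G7 stuck-at-1}.
Test 2 (x1=0, x2=1, x3=0, x4=1): fault-free G1=0, G2=1, G3=1, G4=1, G5=1, G6=0, G7=0 → 0; observed 0. Eliminates G3 stuck-at-0, G7 stuck-at-1.
Only G2 stuck-at-0 is consistent with every test.

G2 stuck-at-0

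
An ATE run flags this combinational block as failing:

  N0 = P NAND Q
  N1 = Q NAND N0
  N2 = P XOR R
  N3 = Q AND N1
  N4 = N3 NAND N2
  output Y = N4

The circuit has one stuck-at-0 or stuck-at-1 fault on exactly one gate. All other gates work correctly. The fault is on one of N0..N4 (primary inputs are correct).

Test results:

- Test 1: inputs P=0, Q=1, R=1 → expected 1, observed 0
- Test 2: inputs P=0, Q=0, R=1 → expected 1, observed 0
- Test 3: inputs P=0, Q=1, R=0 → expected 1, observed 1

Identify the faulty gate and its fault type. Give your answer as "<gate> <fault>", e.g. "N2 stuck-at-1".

Fault-free values for test 1 (P=0, Q=1, R=1): N0=1, N1=0, N2=1, N3=0, N4=1, giving Y=1. Observed 0.
Test 1: faults giving observed 0 are {N0 stuck-at-0, N1 stuck-at-1, N3 stuck-at-1, N4 stuck-at-0}.
Test 2 (P=0, Q=0, R=1): fault-free N0=1, N1=1, N2=1, N3=0, N4=1 → 1; observed 0. Eliminates N0 stuck-at-0, N1 stuck-at-1.
Test 3 (P=0, Q=1, R=0): fault-free N0=1, N1=0, N2=0, N3=0, N4=1 → 1; observed 1. Eliminates N4 stuck-at-0.
Only N3 stuck-at-1 is consistent with every test.

N3 stuck-at-1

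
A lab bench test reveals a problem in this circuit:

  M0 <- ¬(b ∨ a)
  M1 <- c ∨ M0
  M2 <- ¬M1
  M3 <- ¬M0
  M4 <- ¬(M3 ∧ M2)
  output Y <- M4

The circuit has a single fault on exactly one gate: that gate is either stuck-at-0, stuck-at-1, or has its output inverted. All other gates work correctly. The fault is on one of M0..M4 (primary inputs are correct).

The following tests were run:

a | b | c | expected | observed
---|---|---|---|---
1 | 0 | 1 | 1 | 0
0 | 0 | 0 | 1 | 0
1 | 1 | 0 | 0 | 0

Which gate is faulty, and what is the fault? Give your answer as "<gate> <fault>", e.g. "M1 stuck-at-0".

Fault-free values for test 1 (a=1, b=0, c=1): M0=0, M1=1, M2=0, M3=1, M4=1, giving Y=1. Observed 0.
Test 1: faults giving observed 0 are {M1 stuck-at-0, M1 inverted output, M2 stuck-at-1, M2 inverted output, M4 stuck-at-0, M4 inverted output}.
Test 2 (a=0, b=0, c=0): fault-free M0=1, M1=1, M2=0, M3=0, M4=1 → 1; observed 0. Eliminates M1 stuck-at-0, M1 inverted output, M2 stuck-at-1, M2 inverted output.
Test 3 (a=1, b=1, c=0): fault-free M0=0, M1=0, M2=1, M3=1, M4=0 → 0; observed 0. Eliminates M4 inverted output.
Only M4 stuck-at-0 is consistent with every test.

M4 stuck-at-0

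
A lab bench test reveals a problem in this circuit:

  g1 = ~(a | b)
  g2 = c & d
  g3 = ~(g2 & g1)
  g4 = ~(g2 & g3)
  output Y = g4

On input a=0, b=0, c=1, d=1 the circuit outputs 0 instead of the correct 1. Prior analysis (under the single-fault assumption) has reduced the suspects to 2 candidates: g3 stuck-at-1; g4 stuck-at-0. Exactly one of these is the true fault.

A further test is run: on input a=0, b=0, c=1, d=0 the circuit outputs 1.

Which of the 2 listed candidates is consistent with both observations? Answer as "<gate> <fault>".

Evaluate each candidate on input a=0, b=0, c=1, d=0:
  g3 stuck-at-1: g1=1, g2=0, g3=1 [stuck-at-1], g4=1 → 1 — matches
  g4 stuck-at-0: g1=1, g2=0, g3=1, g4=0 [stuck-at-0] → 0 — eliminated
Only g3 stuck-at-1 reproduces the observed 1.

g3 stuck-at-1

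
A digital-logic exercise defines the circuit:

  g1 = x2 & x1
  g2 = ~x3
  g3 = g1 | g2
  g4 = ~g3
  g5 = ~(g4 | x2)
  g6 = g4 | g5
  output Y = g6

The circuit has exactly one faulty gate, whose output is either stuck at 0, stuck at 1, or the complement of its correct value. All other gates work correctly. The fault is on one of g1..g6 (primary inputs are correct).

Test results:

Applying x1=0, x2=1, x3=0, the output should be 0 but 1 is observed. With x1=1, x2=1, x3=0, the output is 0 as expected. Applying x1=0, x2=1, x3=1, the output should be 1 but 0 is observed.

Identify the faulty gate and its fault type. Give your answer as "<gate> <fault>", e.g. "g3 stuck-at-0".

g2 inverted output

Fault-free values for test 1 (x1=0, x2=1, x3=0): g1=0, g2=1, g3=1, g4=0, g5=0, g6=0, giving Y=0. Observed 1.
Test 1: faults giving observed 1 are {g2 stuck-at-0, g2 inverted output, g3 stuck-at-0, g3 inverted output, g4 stuck-at-1, g4 inverted output, g5 stuck-at-1, g5 inverted output, g6 stuck-at-1, g6 inverted output}.
Test 2 (x1=1, x2=1, x3=0): fault-free g1=1, g2=1, g3=1, g4=0, g5=0, g6=0 → 0; observed 0. Eliminates g3 stuck-at-0, g3 inverted output, g4 stuck-at-1, g4 inverted output, g5 stuck-at-1, g5 inverted output, g6 stuck-at-1, g6 inverted output.
Test 3 (x1=0, x2=1, x3=1): fault-free g1=0, g2=0, g3=0, g4=1, g5=0, g6=1 → 1; observed 0. Eliminates g2 stuck-at-0.
Only g2 inverted output is consistent with every test.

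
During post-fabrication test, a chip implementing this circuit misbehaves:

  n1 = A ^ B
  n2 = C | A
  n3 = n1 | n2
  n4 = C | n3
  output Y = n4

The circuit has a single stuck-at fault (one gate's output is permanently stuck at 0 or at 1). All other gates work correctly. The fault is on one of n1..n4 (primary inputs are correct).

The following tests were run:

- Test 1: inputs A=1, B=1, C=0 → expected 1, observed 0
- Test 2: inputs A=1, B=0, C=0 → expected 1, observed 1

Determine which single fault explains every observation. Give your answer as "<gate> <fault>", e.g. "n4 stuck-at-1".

n2 stuck-at-0

Fault-free values for test 1 (A=1, B=1, C=0): n1=0, n2=1, n3=1, n4=1, giving Y=1. Observed 0.
Test 1: faults giving observed 0 are {n2 stuck-at-0, n3 stuck-at-0, n4 stuck-at-0}.
Test 2 (A=1, B=0, C=0): fault-free n1=1, n2=1, n3=1, n4=1 → 1; observed 1. Eliminates n3 stuck-at-0, n4 stuck-at-0.
Only n2 stuck-at-0 is consistent with every test.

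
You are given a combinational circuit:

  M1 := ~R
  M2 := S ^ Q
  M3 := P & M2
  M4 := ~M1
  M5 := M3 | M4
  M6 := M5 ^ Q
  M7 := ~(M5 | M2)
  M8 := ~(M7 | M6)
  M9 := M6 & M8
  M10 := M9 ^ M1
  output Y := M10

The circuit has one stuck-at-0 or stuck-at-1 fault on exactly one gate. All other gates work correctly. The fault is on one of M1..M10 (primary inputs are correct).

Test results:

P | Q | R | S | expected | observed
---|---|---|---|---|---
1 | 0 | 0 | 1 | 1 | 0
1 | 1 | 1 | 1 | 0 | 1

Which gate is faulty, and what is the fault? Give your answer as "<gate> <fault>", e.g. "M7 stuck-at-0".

Fault-free values for test 1 (P=1, Q=0, R=0, S=1): M1=1, M2=1, M3=1, M4=0, M5=1, M6=1, M7=0, M8=0, M9=0, M10=1, giving Y=1. Observed 0.
Test 1: faults giving observed 0 are {M1 stuck-at-0, M8 stuck-at-1, M9 stuck-at-1, M10 stuck-at-0}.
Test 2 (P=1, Q=1, R=1, S=1): fault-free M1=0, M2=0, M3=0, M4=1, M5=1, M6=0, M7=0, M8=1, M9=0, M10=0 → 0; observed 1. Eliminates M1 stuck-at-0, M8 stuck-at-1, M10 stuck-at-0.
Only M9 stuck-at-1 is consistent with every test.

M9 stuck-at-1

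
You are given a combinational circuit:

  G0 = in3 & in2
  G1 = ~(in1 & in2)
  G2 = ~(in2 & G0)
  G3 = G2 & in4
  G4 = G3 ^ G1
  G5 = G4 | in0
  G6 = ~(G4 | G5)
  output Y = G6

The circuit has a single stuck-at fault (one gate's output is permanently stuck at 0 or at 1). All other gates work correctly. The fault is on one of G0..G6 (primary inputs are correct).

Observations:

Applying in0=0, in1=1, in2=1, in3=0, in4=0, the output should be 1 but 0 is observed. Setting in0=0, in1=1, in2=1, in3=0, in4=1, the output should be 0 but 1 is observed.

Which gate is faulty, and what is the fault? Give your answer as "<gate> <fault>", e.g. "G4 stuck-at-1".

G1 stuck-at-1

Fault-free values for test 1 (in0=0, in1=1, in2=1, in3=0, in4=0): G0=0, G1=0, G2=1, G3=0, G4=0, G5=0, G6=1, giving Y=1. Observed 0.
Test 1: faults giving observed 0 are {G1 stuck-at-1, G3 stuck-at-1, G4 stuck-at-1, G5 stuck-at-1, G6 stuck-at-0}.
Test 2 (in0=0, in1=1, in2=1, in3=0, in4=1): fault-free G0=0, G1=0, G2=1, G3=1, G4=1, G5=1, G6=0 → 0; observed 1. Eliminates G3 stuck-at-1, G4 stuck-at-1, G5 stuck-at-1, G6 stuck-at-0.
Only G1 stuck-at-1 is consistent with every test.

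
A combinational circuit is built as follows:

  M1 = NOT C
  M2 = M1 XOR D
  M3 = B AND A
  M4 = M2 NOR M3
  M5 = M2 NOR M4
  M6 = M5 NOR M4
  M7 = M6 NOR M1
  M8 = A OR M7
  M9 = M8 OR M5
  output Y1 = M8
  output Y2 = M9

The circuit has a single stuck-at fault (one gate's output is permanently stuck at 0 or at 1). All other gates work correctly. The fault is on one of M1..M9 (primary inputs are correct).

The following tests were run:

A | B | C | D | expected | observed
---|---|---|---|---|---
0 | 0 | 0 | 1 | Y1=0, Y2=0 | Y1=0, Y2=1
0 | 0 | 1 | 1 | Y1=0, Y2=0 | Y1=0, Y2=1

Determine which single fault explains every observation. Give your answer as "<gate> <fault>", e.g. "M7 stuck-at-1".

Fault-free values for test 1 (A=0, B=0, C=0, D=1): M1=1, M2=0, M3=0, M4=1, M5=0, M6=0, M7=0, M8=0, M9=0, giving Y1=0, Y2=0. Observed Y1=0, Y2=1.
Test 1: faults giving observed Y1=0, Y2=1 are {M3 stuck-at-1, M4 stuck-at-0, M5 stuck-at-1, M9 stuck-at-1}.
Test 2 (A=0, B=0, C=1, D=1): fault-free M1=0, M2=1, M3=0, M4=0, M5=0, M6=1, M7=0, M8=0, M9=0 → Y1=0, Y2=0; observed Y1=0, Y2=1. Eliminates M3 stuck-at-1, M4 stuck-at-0, M5 stuck-at-1.
Only M9 stuck-at-1 is consistent with every test.

M9 stuck-at-1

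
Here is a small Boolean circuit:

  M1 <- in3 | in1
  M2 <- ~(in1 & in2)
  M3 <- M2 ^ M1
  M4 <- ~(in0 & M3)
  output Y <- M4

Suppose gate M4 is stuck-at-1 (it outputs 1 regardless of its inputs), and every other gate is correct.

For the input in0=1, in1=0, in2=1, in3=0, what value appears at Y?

Propagate with M4 forced: M1=0, M2=1, M3=1, M4=1 [stuck-at-1].
So Y = 1. (Without the fault it would be 0.)

1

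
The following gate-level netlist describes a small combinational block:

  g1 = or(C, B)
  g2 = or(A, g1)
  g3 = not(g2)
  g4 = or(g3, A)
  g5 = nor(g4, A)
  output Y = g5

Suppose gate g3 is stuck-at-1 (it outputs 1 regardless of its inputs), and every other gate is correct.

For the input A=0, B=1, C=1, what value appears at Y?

Propagate with g3 forced: g1=1, g2=1, g3=1 [stuck-at-1], g4=1, g5=0.
So Y = 0. (Without the fault it would be 1.)

0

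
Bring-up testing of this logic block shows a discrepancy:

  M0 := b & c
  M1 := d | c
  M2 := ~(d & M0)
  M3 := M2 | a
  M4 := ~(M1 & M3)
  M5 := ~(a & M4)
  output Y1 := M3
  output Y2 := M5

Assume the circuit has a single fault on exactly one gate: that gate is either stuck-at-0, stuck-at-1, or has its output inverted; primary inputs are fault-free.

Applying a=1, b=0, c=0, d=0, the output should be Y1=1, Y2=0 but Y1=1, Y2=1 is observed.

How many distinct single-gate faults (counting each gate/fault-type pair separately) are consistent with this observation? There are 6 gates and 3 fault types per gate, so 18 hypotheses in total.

Fault-free: M0=0, M1=0, M2=1, M3=1, M4=1, M5=0 → Y1=1, Y2=0. Observed Y1=1, Y2=1.
  M0: none of the 3 fault types match ✗
  M1: stuck-at-1, inverted output ✓; others ✗
  M2: none of the 3 fault types match ✗
  M3: none of the 3 fault types match ✗
  M4: stuck-at-0, inverted output ✓; others ✗
  M5: stuck-at-1, inverted output ✓; others ✗
Consistent faults: {M1 stuck-at-1, M1 inverted output, M4 stuck-at-0, M4 inverted output, M5 stuck-at-1, M5 inverted output} — 6 in all.

6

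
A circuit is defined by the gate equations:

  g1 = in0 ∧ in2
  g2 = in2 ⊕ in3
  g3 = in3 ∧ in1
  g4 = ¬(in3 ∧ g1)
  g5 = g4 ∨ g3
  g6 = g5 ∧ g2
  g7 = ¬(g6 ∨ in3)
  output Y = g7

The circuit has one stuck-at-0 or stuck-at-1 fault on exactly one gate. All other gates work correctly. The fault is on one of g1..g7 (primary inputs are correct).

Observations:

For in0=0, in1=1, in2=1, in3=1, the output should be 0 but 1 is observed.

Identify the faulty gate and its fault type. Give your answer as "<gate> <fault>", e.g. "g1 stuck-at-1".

g7 stuck-at-1

Fault-free values for test 1 (in0=0, in1=1, in2=1, in3=1): g1=0, g2=0, g3=1, g4=1, g5=1, g6=0, g7=0, giving Y=0. Observed 1.
Test 1: faults giving observed 1 are {g7 stuck-at-1}.
Only g7 stuck-at-1 is consistent with every test.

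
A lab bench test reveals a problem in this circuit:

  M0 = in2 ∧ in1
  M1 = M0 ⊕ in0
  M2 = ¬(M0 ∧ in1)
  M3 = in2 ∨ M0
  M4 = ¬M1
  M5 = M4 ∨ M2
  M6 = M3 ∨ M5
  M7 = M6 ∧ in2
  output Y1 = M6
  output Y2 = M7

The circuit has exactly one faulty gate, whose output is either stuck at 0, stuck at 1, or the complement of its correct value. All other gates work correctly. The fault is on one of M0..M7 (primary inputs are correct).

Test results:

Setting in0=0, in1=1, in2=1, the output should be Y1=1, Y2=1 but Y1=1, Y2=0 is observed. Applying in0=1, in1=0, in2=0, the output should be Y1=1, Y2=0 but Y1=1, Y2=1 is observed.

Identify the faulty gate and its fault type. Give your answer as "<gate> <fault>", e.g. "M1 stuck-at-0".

Fault-free values for test 1 (in0=0, in1=1, in2=1): M0=1, M1=1, M2=0, M3=1, M4=0, M5=0, M6=1, M7=1, giving Y1=1, Y2=1. Observed Y1=1, Y2=0.
Test 1: faults giving observed Y1=1, Y2=0 are {M7 stuck-at-0, M7 inverted output}.
Test 2 (in0=1, in1=0, in2=0): fault-free M0=0, M1=1, M2=1, M3=0, M4=0, M5=1, M6=1, M7=0 → Y1=1, Y2=0; observed Y1=1, Y2=1. Eliminates M7 stuck-at-0.
Only M7 inverted output is consistent with every test.

M7 inverted output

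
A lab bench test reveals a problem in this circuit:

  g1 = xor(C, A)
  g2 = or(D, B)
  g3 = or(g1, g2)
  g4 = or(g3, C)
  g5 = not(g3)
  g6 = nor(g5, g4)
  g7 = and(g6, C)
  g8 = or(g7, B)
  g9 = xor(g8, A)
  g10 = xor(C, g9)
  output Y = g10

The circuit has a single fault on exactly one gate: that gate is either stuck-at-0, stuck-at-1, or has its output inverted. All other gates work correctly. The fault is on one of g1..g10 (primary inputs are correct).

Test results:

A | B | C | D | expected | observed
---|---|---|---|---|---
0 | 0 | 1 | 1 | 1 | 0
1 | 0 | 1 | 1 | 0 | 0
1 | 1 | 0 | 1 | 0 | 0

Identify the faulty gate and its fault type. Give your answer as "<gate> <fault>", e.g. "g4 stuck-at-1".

g10 stuck-at-0

Fault-free values for test 1 (A=0, B=0, C=1, D=1): g1=1, g2=1, g3=1, g4=1, g5=0, g6=0, g7=0, g8=0, g9=0, g10=1, giving Y=1. Observed 0.
Test 1: faults giving observed 0 are {g4 stuck-at-0, g4 inverted output, g6 stuck-at-1, g6 inverted output, g7 stuck-at-1, g7 inverted output, g8 stuck-at-1, g8 inverted output, g9 stuck-at-1, g9 inverted output, g10 stuck-at-0, g10 inverted output}.
Test 2 (A=1, B=0, C=1, D=1): fault-free g1=0, g2=1, g3=1, g4=1, g5=0, g6=0, g7=0, g8=0, g9=1, g10=0 → 0; observed 0. Eliminates g4 stuck-at-0, g4 inverted output, g6 stuck-at-1, g6 inverted output, g7 stuck-at-1, g7 inverted output, g8 stuck-at-1, g8 inverted output, g9 inverted output, g10 inverted output.
Test 3 (A=1, B=1, C=0, D=1): fault-free g1=1, g2=1, g3=1, g4=1, g5=0, g6=0, g7=0, g8=1, g9=0, g10=0 → 0; observed 0. Eliminates g9 stuck-at-1.
Only g10 stuck-at-0 is consistent with every test.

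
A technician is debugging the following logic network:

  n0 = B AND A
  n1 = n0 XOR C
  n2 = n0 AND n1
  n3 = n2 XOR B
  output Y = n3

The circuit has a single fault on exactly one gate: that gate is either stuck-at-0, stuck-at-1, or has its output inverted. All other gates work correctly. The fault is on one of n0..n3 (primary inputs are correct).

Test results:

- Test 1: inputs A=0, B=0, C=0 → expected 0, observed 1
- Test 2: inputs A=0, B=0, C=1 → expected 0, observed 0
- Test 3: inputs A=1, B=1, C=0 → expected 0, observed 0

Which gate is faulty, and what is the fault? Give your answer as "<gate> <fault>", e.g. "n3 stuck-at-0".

Fault-free values for test 1 (A=0, B=0, C=0): n0=0, n1=0, n2=0, n3=0, giving Y=0. Observed 1.
Test 1: faults giving observed 1 are {n0 stuck-at-1, n0 inverted output, n2 stuck-at-1, n2 inverted output, n3 stuck-at-1, n3 inverted output}.
Test 2 (A=0, B=0, C=1): fault-free n0=0, n1=1, n2=0, n3=0 → 0; observed 0. Eliminates n2 stuck-at-1, n2 inverted output, n3 stuck-at-1, n3 inverted output.
Test 3 (A=1, B=1, C=0): fault-free n0=1, n1=1, n2=1, n3=0 → 0; observed 0. Eliminates n0 inverted output.
Only n0 stuck-at-1 is consistent with every test.

n0 stuck-at-1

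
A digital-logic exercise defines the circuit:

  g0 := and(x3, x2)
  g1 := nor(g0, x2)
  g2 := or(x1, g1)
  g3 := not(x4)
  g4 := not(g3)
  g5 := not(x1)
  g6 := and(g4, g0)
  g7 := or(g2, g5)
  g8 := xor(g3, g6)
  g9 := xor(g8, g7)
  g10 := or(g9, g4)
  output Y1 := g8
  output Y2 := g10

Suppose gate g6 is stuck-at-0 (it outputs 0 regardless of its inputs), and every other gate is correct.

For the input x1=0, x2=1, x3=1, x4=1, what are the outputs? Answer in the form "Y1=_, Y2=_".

Y1=0, Y2=1

Propagate with g6 forced: g0=1, g1=0, g2=0, g3=0, g4=1, g5=1, g6=0 [stuck-at-0], g7=1, g8=0, g9=1, g10=1.
So the outputs are Y1=0, Y2=1. (Without the fault they would be Y1=1, Y2=1.)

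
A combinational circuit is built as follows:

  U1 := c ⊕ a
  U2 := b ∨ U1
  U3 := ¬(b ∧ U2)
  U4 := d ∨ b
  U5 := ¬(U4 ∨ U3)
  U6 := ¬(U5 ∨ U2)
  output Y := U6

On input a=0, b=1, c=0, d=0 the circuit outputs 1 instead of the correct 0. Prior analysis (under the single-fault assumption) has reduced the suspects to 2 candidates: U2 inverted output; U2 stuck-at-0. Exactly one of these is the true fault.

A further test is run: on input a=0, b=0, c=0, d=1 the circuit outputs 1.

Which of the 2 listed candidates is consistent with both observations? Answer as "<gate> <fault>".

U2 stuck-at-0

Evaluate each candidate on input a=0, b=0, c=0, d=1:
  U2 inverted output: U1=0, U2=1 [inverted output], U3=1, U4=1, U5=0, U6=0 → 0 — eliminated
  U2 stuck-at-0: U1=0, U2=0 [stuck-at-0], U3=1, U4=1, U5=0, U6=1 → 1 — matches
Only U2 stuck-at-0 reproduces the observed 1.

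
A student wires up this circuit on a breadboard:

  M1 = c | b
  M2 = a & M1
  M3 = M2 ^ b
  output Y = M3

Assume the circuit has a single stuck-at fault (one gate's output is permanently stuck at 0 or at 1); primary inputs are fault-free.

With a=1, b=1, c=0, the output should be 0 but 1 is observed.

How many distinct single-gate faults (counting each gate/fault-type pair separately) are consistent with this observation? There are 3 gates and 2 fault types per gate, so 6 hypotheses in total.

Fault-free: M1=1, M2=1, M3=0 → 0. Observed 1.
  M1 stuck-at-0: output 1 ✓
  M1 stuck-at-1: output 0 ✗
  M2 stuck-at-0: output 1 ✓
  M2 stuck-at-1: output 0 ✗
  M3 stuck-at-0: output 0 ✗
  M3 stuck-at-1: output 1 ✓
Consistent faults: {M1 stuck-at-0, M2 stuck-at-0, M3 stuck-at-1} — 3 in all.

3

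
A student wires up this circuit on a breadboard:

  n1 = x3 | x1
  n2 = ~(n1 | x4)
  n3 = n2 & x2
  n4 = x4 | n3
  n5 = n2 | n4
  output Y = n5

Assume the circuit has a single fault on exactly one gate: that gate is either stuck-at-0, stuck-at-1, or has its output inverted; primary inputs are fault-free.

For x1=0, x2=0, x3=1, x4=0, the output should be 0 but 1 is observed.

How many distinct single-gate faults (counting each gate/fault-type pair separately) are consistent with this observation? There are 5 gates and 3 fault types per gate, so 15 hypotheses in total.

10

Fault-free: n1=1, n2=0, n3=0, n4=0, n5=0 → 0. Observed 1.
  n1: stuck-at-0, inverted output ✓; others ✗
  n2: stuck-at-1, inverted output ✓; others ✗
  n3: stuck-at-1, inverted output ✓; others ✗
  n4: stuck-at-1, inverted output ✓; others ✗
  n5: stuck-at-1, inverted output ✓; others ✗
Consistent faults: {n1 stuck-at-0, n1 inverted output, n2 stuck-at-1, n2 inverted output, n3 stuck-at-1, n3 inverted output, n4 stuck-at-1, n4 inverted output, n5 stuck-at-1, n5 inverted output} — 10 in all.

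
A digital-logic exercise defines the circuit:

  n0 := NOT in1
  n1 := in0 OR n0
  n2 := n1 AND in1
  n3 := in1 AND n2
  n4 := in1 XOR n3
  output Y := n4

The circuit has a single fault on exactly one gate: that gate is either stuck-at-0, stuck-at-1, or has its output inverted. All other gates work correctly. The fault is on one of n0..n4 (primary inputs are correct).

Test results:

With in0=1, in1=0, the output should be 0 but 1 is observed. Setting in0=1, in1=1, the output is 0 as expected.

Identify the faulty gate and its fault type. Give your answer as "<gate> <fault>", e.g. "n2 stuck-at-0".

Fault-free values for test 1 (in0=1, in1=0): n0=1, n1=1, n2=0, n3=0, n4=0, giving Y=0. Observed 1.
Test 1: faults giving observed 1 are {n3 stuck-at-1, n3 inverted output, n4 stuck-at-1, n4 inverted output}.
Test 2 (in0=1, in1=1): fault-free n0=0, n1=1, n2=1, n3=1, n4=0 → 0; observed 0. Eliminates n3 inverted output, n4 stuck-at-1, n4 inverted output.
Only n3 stuck-at-1 is consistent with every test.

n3 stuck-at-1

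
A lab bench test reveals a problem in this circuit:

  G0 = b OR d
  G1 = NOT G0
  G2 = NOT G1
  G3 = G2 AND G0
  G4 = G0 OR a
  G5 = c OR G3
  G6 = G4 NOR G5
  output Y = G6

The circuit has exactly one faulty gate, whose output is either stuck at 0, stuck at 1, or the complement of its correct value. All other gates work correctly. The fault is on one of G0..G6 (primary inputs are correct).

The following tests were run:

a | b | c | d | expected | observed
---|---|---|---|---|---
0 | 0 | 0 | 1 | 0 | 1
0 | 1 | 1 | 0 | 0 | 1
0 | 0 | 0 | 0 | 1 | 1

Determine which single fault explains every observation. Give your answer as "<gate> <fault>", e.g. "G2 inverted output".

Fault-free values for test 1 (a=0, b=0, c=0, d=1): G0=1, G1=0, G2=1, G3=1, G4=1, G5=1, G6=0, giving Y=0. Observed 1.
Test 1: faults giving observed 1 are {G0 stuck-at-0, G0 inverted output, G6 stuck-at-1, G6 inverted output}.
Test 2 (a=0, b=1, c=1, d=0): fault-free G0=1, G1=0, G2=1, G3=1, G4=1, G5=1, G6=0 → 0; observed 1. Eliminates G0 stuck-at-0, G0 inverted output.
Test 3 (a=0, b=0, c=0, d=0): fault-free G0=0, G1=1, G2=0, G3=0, G4=0, G5=0, G6=1 → 1; observed 1. Eliminates G6 inverted output.
Only G6 stuck-at-1 is consistent with every test.

G6 stuck-at-1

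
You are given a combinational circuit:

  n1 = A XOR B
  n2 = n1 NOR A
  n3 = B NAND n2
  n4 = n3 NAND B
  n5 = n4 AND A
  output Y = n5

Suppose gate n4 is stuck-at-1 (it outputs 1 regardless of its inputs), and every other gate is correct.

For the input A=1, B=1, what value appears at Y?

1

Propagate with n4 forced: n1=0, n2=0, n3=1, n4=1 [stuck-at-1], n5=1.
So Y = 1. (Without the fault it would be 0.)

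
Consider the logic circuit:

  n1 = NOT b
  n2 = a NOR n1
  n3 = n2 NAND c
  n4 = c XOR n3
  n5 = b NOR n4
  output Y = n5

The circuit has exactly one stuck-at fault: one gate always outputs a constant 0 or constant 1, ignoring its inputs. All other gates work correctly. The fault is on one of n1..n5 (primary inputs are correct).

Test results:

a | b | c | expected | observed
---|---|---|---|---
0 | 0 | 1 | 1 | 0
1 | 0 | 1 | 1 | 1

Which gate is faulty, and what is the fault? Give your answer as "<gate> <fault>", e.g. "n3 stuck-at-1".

Fault-free values for test 1 (a=0, b=0, c=1): n1=1, n2=0, n3=1, n4=0, n5=1, giving Y=1. Observed 0.
Test 1: faults giving observed 0 are {n1 stuck-at-0, n2 stuck-at-1, n3 stuck-at-0, n4 stuck-at-1, n5 stuck-at-0}.
Test 2 (a=1, b=0, c=1): fault-free n1=1, n2=0, n3=1, n4=0, n5=1 → 1; observed 1. Eliminates n2 stuck-at-1, n3 stuck-at-0, n4 stuck-at-1, n5 stuck-at-0.
Only n1 stuck-at-0 is consistent with every test.

n1 stuck-at-0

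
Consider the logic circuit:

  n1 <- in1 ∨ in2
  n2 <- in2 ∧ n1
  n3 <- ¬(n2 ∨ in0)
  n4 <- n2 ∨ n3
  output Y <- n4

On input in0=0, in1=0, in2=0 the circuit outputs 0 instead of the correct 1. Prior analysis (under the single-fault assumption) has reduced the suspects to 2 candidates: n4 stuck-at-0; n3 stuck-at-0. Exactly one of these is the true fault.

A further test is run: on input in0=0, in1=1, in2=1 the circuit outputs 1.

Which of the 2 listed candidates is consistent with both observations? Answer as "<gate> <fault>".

Evaluate each candidate on input in0=0, in1=1, in2=1:
  n4 stuck-at-0: n1=1, n2=1, n3=0, n4=0 [stuck-at-0] → 0 — eliminated
  n3 stuck-at-0: n1=1, n2=1, n3=0 [stuck-at-0], n4=1 → 1 — matches
Only n3 stuck-at-0 reproduces the observed 1.

n3 stuck-at-0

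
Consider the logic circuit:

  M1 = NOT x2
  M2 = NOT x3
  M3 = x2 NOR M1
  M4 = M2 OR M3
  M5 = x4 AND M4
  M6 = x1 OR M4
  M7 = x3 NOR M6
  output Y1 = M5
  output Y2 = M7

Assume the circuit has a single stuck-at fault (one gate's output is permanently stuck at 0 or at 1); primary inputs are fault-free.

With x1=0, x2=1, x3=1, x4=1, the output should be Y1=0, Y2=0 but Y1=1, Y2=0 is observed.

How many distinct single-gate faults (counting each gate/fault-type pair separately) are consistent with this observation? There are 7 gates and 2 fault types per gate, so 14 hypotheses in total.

4

Fault-free: M1=0, M2=0, M3=0, M4=0, M5=0, M6=0, M7=0 → Y1=0, Y2=0. Observed Y1=1, Y2=0.
  M1 stuck-at-0: output Y1=0, Y2=0 ✗
  M1 stuck-at-1: output Y1=0, Y2=0 ✗
  M2 stuck-at-0: output Y1=0, Y2=0 ✗
  M2 stuck-at-1: output Y1=1, Y2=0 ✓
  M3 stuck-at-0: output Y1=0, Y2=0 ✗
  M3 stuck-at-1: output Y1=1, Y2=0 ✓
  M4 stuck-at-0: output Y1=0, Y2=0 ✗
  M4 stuck-at-1: output Y1=1, Y2=0 ✓
  M5 stuck-at-0: output Y1=0, Y2=0 ✗
  M5 stuck-at-1: output Y1=1, Y2=0 ✓
  M6 stuck-at-0: output Y1=0, Y2=0 ✗
  M6 stuck-at-1: output Y1=0, Y2=0 ✗
  M7 stuck-at-0: output Y1=0, Y2=0 ✗
  M7 stuck-at-1: output Y1=0, Y2=1 ✗
Consistent faults: {M2 stuck-at-1, M3 stuck-at-1, M4 stuck-at-1, M5 stuck-at-1} — 4 in all.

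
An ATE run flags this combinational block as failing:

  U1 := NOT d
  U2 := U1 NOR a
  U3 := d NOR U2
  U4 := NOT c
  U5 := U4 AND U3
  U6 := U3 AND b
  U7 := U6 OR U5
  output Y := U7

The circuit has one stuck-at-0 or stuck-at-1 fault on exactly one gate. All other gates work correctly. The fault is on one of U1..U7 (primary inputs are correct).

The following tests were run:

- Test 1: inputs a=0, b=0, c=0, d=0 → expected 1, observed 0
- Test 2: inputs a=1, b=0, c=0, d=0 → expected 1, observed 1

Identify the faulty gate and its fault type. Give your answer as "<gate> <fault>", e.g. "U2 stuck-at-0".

Fault-free values for test 1 (a=0, b=0, c=0, d=0): U1=1, U2=0, U3=1, U4=1, U5=1, U6=0, U7=1, giving Y=1. Observed 0.
Test 1: faults giving observed 0 are {U1 stuck-at-0, U2 stuck-at-1, U3 stuck-at-0, U4 stuck-at-0, U5 stuck-at-0, U7 stuck-at-0}.
Test 2 (a=1, b=0, c=0, d=0): fault-free U1=1, U2=0, U3=1, U4=1, U5=1, U6=0, U7=1 → 1; observed 1. Eliminates U2 stuck-at-1, U3 stuck-at-0, U4 stuck-at-0, U5 stuck-at-0, U7 stuck-at-0.
Only U1 stuck-at-0 is consistent with every test.

U1 stuck-at-0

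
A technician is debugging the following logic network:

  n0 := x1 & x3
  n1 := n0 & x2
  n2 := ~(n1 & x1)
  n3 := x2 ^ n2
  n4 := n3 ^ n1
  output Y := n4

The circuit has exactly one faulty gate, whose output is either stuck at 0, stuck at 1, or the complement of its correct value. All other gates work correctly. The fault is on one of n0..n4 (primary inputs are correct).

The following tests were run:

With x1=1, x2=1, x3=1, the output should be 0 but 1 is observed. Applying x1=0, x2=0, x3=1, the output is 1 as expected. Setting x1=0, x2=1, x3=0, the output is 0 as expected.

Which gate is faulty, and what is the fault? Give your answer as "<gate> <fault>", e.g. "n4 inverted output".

n2 stuck-at-1

Fault-free values for test 1 (x1=1, x2=1, x3=1): n0=1, n1=1, n2=0, n3=1, n4=0, giving Y=0. Observed 1.
Test 1: faults giving observed 1 are {n2 stuck-at-1, n2 inverted output, n3 stuck-at-0, n3 inverted output, n4 stuck-at-1, n4 inverted output}.
Test 2 (x1=0, x2=0, x3=1): fault-free n0=0, n1=0, n2=1, n3=1, n4=1 → 1; observed 1. Eliminates n2 inverted output, n3 stuck-at-0, n3 inverted output, n4 inverted output.
Test 3 (x1=0, x2=1, x3=0): fault-free n0=0, n1=0, n2=1, n3=0, n4=0 → 0; observed 0. Eliminates n4 stuck-at-1.
Only n2 stuck-at-1 is consistent with every test.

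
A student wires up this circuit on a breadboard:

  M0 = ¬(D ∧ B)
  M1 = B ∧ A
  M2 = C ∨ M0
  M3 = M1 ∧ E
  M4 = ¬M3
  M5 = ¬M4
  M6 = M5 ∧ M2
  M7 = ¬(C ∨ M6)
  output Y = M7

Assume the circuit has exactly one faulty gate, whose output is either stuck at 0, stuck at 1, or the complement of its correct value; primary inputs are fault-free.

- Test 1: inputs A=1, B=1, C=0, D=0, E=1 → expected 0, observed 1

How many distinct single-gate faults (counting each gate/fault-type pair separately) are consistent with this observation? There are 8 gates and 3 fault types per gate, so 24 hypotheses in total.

16

Fault-free: M0=1, M1=1, M2=1, M3=1, M4=0, M5=1, M6=1, M7=0 → 0. Observed 1.
  M0: stuck-at-0, inverted output ✓; others ✗
  M1: stuck-at-0, inverted output ✓; others ✗
  M2: stuck-at-0, inverted output ✓; others ✗
  M3: stuck-at-0, inverted output ✓; others ✗
  M4: stuck-at-1, inverted output ✓; others ✗
  M5: stuck-at-0, inverted output ✓; others ✗
  M6: stuck-at-0, inverted output ✓; others ✗
  M7: stuck-at-1, inverted output ✓; others ✗
Consistent faults: {M0 stuck-at-0, M0 inverted output, M1 stuck-at-0, M1 inverted output, M2 stuck-at-0, M2 inverted output, M3 stuck-at-0, M3 inverted output, M4 stuck-at-1, M4 inverted output, M5 stuck-at-0, M5 inverted output, M6 stuck-at-0, M6 inverted output, M7 stuck-at-1, M7 inverted output} — 16 in all.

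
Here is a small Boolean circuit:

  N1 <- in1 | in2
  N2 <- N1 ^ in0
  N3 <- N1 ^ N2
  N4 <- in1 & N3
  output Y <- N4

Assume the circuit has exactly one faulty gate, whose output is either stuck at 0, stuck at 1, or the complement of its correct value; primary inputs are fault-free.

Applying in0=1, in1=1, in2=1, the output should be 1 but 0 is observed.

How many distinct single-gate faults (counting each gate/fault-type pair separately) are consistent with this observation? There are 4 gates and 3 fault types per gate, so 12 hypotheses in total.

Fault-free: N1=1, N2=0, N3=1, N4=1 → 1. Observed 0.
  N1 stuck-at-0: output 1 ✗
  N1 stuck-at-1: output 1 ✗
  N1 inverted output: output 1 ✗
  N2 stuck-at-0: output 1 ✗
  N2 stuck-at-1: output 0 ✓
  N2 inverted output: output 0 ✓
  N3 stuck-at-0: output 0 ✓
  N3 stuck-at-1: output 1 ✗
  N3 inverted output: output 0 ✓
  N4 stuck-at-0: output 0 ✓
  N4 stuck-at-1: output 1 ✗
  N4 inverted output: output 0 ✓
Consistent faults: {N2 stuck-at-1, N2 inverted output, N3 stuck-at-0, N3 inverted output, N4 stuck-at-0, N4 inverted output} — 6 in all.

6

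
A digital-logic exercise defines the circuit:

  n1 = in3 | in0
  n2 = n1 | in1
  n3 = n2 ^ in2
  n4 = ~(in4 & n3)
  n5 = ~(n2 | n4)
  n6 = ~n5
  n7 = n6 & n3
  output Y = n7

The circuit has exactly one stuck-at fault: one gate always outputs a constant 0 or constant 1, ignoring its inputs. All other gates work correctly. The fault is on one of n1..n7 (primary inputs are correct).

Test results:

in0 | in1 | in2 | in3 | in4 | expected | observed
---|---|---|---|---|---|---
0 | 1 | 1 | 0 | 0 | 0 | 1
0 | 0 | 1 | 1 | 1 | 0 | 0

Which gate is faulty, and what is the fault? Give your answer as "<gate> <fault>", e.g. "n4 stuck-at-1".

Fault-free values for test 1 (in0=0, in1=1, in2=1, in3=0, in4=0): n1=0, n2=1, n3=0, n4=1, n5=0, n6=1, n7=0, giving Y=0. Observed 1.
Test 1: faults giving observed 1 are {n2 stuck-at-0, n3 stuck-at-1, n7 stuck-at-1}.
Test 2 (in0=0, in1=0, in2=1, in3=1, in4=1): fault-free n1=1, n2=1, n3=0, n4=1, n5=0, n6=1, n7=0 → 0; observed 0. Eliminates n3 stuck-at-1, n7 stuck-at-1.
Only n2 stuck-at-0 is consistent with every test.

n2 stuck-at-0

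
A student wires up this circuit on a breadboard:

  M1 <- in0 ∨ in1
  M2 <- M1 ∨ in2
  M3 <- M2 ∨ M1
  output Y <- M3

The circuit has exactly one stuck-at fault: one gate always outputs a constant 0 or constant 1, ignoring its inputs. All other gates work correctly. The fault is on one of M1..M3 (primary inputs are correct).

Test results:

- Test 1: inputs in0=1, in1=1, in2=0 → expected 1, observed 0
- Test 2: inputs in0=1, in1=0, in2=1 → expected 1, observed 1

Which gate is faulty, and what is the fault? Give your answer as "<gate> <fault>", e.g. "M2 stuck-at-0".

M1 stuck-at-0

Fault-free values for test 1 (in0=1, in1=1, in2=0): M1=1, M2=1, M3=1, giving Y=1. Observed 0.
Test 1: faults giving observed 0 are {M1 stuck-at-0, M3 stuck-at-0}.
Test 2 (in0=1, in1=0, in2=1): fault-free M1=1, M2=1, M3=1 → 1; observed 1. Eliminates M3 stuck-at-0.
Only M1 stuck-at-0 is consistent with every test.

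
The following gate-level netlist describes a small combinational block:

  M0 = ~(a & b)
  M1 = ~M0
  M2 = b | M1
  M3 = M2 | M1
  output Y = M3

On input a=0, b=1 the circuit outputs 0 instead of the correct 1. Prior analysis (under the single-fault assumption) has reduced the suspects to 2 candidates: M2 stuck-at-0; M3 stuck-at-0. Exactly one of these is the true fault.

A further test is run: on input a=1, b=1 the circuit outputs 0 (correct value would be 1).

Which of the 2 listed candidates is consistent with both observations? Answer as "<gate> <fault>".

M3 stuck-at-0

Evaluate each candidate on input a=1, b=1:
  M2 stuck-at-0: M0=0, M1=1, M2=0 [stuck-at-0], M3=1 → 1 — eliminated
  M3 stuck-at-0: M0=0, M1=1, M2=1, M3=0 [stuck-at-0] → 0 — matches
Only M3 stuck-at-0 reproduces the observed 0.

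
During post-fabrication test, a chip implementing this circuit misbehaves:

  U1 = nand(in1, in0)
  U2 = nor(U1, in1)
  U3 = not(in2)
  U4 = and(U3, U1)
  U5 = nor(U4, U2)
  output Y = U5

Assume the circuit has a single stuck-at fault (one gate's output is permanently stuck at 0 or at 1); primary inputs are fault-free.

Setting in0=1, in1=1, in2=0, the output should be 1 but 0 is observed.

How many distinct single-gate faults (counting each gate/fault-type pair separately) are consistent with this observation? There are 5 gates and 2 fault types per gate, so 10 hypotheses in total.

4

Fault-free: U1=0, U2=0, U3=1, U4=0, U5=1 → 1. Observed 0.
  U1 stuck-at-0: output 1 ✗
  U1 stuck-at-1: output 0 ✓
  U2 stuck-at-0: output 1 ✗
  U2 stuck-at-1: output 0 ✓
  U3 stuck-at-0: output 1 ✗
  U3 stuck-at-1: output 1 ✗
  U4 stuck-at-0: output 1 ✗
  U4 stuck-at-1: output 0 ✓
  U5 stuck-at-0: output 0 ✓
  U5 stuck-at-1: output 1 ✗
Consistent faults: {U1 stuck-at-1, U2 stuck-at-1, U4 stuck-at-1, U5 stuck-at-0} — 4 in all.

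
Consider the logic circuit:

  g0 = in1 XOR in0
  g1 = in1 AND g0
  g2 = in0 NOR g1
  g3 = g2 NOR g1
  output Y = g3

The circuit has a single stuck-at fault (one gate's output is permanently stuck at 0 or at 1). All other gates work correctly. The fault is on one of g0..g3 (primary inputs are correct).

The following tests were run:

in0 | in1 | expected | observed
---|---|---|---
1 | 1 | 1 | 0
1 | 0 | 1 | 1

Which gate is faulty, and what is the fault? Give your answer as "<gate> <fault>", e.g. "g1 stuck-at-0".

g0 stuck-at-1

Fault-free values for test 1 (in0=1, in1=1): g0=0, g1=0, g2=0, g3=1, giving Y=1. Observed 0.
Test 1: faults giving observed 0 are {g0 stuck-at-1, g1 stuck-at-1, g2 stuck-at-1, g3 stuck-at-0}.
Test 2 (in0=1, in1=0): fault-free g0=1, g1=0, g2=0, g3=1 → 1; observed 1. Eliminates g1 stuck-at-1, g2 stuck-at-1, g3 stuck-at-0.
Only g0 stuck-at-1 is consistent with every test.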